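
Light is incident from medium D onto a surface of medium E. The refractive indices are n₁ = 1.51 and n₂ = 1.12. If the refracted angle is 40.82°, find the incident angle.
sin θ₁ = (n₂/n₁)·sin θ₂ → θ₁ = 29°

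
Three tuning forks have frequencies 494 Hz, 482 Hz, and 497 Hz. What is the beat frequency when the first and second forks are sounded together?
12 Hz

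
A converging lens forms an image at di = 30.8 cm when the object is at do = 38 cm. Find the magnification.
M = −di/do = -0.8105 (inverted image)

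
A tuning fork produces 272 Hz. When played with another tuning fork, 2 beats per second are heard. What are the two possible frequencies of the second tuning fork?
f₂ = 272 ± 2 Hz → 274 Hz or 270 Hz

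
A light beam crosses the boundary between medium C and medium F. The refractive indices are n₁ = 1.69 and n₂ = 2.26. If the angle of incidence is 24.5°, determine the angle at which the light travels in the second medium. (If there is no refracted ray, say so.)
sin θ₂ = (n₁/n₂)·sin θ₁ = 0.3101 → θ₂ = 18.07°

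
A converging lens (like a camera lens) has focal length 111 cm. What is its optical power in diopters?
P = 1/f = 0.9009 D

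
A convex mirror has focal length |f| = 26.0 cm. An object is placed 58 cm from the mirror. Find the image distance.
f = −26.0 cm (convex); 1/di = 1/f − 1/do → di = -17.95 cm (virtual image, behind mirror)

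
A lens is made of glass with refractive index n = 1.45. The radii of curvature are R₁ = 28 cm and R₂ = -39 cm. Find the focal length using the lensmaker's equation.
1/f = (n − 1)(1/R₁ − 1/R₂) → f = 36.22 cm (converging lens)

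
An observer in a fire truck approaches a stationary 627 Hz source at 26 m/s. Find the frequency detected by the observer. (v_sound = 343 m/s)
f_obs = f·(v + v_o)/v = 674.5 Hz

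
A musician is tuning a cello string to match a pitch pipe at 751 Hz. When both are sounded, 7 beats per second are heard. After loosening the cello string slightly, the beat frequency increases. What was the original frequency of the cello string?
744 Hz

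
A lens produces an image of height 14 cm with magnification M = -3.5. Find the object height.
ho = |hi|/|M| = 4 cm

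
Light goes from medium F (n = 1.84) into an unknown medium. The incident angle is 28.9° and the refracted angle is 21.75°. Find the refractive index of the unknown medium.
n₂ = n₁·sin θ₁ / sin θ₂ = 2.4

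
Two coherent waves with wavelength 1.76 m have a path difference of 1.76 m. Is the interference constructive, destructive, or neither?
constructive — path difference = 1λ, a whole number of wavelengths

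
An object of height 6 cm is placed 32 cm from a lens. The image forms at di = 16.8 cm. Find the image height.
hi = (-di/do) × ho = -3.15 cm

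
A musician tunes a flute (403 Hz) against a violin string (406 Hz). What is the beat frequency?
3 Hz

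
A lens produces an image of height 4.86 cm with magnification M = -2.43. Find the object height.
ho = |hi|/|M| = 2 cm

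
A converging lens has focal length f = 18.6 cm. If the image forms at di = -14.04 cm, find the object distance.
1/do = 1/f − 1/di → do = 8.001 cm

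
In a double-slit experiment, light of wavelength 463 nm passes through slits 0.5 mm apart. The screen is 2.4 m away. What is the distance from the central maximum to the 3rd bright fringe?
y = mλL/d = 6.667 mm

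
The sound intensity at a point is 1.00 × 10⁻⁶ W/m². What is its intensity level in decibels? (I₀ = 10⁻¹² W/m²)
β = 10·log₁₀(I/I₀) = 60 dB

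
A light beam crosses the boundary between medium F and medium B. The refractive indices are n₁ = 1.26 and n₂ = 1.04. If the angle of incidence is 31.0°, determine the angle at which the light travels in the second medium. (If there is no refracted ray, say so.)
sin θ₂ = (n₁/n₂)·sin θ₁ = 0.624 → θ₂ = 38.61°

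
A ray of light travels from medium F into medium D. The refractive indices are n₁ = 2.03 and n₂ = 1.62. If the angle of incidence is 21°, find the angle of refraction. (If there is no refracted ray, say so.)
sin θ₂ = (n₁/n₂)·sin θ₁ = 0.4491 → θ₂ = 26.68°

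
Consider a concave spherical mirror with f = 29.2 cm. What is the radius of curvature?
R = 2|f| = 58.4 cm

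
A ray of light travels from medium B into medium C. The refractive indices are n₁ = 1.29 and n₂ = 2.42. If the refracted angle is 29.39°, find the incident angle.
sin θ₁ = (n₂/n₁)·sin θ₂ → θ₁ = 67.02°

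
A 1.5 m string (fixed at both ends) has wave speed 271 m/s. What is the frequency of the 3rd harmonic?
fₙ = nv/(2L) = 271 Hz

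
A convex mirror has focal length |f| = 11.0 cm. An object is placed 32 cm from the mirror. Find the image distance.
f = −11.0 cm (convex); 1/di = 1/f − 1/do → di = -8.186 cm (virtual image, behind mirror)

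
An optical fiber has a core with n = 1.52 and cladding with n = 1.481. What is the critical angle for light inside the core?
θc = arcsin(n_cladding/n_core) = 76.99°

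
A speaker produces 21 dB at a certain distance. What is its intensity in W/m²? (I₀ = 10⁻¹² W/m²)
I = I₀·10^(β/10) = 1.26 × 10⁻¹⁰ W/m²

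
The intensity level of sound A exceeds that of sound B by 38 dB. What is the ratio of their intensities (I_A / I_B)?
I_A/I_B = 10^(Δβ/10) = 6310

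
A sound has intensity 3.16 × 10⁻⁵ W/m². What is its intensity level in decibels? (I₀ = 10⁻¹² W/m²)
β = 10·log₁₀(I/I₀) = 75 dB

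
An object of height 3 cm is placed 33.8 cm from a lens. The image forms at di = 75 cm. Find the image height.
hi = (-di/do) × ho = -6.657 cm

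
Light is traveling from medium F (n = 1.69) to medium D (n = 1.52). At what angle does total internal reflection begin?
θc = arcsin(n₂/n₁) = 64.08°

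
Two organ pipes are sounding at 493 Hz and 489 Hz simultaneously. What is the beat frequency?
4 Hz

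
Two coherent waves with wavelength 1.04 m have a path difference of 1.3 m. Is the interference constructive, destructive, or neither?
neither (partial) — path difference = 1.25λ, neither a whole number of wavelengths nor an odd multiple of λ/2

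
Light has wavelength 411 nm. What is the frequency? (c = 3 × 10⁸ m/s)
f = c/λ = 7.299 × 10¹⁴ Hz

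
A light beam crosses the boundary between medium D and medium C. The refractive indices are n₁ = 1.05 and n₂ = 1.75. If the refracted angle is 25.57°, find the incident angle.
sin θ₁ = (n₂/n₁)·sin θ₂ → θ₁ = 46°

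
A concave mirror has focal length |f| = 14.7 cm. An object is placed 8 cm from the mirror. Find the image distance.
f = +14.7 cm (concave); 1/di = 1/f − 1/do → di = -17.55 cm (virtual image, behind mirror)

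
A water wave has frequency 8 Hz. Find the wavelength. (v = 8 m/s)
λ = v/f = 1 m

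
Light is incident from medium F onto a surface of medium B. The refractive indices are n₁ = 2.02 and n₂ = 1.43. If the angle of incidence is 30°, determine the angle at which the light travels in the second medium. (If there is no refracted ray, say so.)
sin θ₂ = (n₁/n₂)·sin θ₁ = 0.7063 → θ₂ = 44.93°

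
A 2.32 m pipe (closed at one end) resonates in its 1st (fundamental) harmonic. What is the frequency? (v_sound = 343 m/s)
fₙ = nv/(4L) = 36.96 Hz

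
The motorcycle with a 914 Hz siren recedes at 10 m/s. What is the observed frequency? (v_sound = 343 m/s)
f_obs = f·v/(v + v_s) = 888.1 Hz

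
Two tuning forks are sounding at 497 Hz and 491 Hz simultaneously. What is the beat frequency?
6 Hz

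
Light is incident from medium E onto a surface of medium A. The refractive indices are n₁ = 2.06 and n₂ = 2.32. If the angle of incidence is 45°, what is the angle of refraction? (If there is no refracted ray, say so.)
sin θ₂ = (n₁/n₂)·sin θ₁ = 0.6279 → θ₂ = 38.89°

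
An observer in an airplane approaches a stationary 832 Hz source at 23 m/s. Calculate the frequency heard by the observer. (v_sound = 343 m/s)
f_obs = f·(v + v_o)/v = 887.8 Hz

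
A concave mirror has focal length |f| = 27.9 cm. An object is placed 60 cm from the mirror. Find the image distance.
f = +27.9 cm (concave); 1/di = 1/f − 1/do → di = 52.15 cm (real image, in front of mirror)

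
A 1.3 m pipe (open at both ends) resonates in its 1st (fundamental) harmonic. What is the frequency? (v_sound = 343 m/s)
fₙ = nv/(2L) = 131.9 Hz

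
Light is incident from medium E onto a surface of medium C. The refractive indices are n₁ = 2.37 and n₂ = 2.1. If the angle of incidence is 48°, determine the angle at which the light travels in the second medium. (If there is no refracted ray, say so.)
sin θ₂ = (n₁/n₂)·sin θ₁ = 0.8387 → θ₂ = 57°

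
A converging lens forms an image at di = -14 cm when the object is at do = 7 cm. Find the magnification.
M = −di/do = 2 (upright image)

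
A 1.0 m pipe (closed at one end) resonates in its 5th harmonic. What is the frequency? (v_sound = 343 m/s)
fₙ = nv/(4L) = 428.8 Hz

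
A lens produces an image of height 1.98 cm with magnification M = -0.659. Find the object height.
ho = |hi|/|M| = 3.005 cm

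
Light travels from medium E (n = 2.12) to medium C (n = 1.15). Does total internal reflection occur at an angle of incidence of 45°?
θc = arcsin(n₂/n₁) = 32.85°; 45° > θc, so yes — total internal reflection.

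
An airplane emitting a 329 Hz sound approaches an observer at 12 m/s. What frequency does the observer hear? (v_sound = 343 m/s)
f_obs = f·v/(v − v_s) = 340.9 Hz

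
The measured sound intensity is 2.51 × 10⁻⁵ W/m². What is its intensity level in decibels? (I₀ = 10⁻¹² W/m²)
β = 10·log₁₀(I/I₀) = 74 dB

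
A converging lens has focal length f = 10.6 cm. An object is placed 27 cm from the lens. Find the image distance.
1/di = 1/f − 1/do → di = 17.45 cm (real image)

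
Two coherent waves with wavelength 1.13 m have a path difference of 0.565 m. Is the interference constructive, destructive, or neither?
destructive — path difference = 0.5λ, an odd multiple of λ/2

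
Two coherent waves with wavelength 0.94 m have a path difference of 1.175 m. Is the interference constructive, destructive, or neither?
neither (partial) — path difference = 1.25λ, neither a whole number of wavelengths nor an odd multiple of λ/2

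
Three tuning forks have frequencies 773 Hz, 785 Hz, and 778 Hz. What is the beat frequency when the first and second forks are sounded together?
12 Hz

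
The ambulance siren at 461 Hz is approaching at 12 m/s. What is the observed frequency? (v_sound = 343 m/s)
f_obs = f·v/(v − v_s) = 477.7 Hz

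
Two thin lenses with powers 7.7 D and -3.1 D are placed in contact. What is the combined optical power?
P_total = P₁ + P₂ = 4.6 D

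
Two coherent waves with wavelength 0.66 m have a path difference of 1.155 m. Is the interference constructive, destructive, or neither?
neither (partial) — path difference = 1.75λ, neither a whole number of wavelengths nor an odd multiple of λ/2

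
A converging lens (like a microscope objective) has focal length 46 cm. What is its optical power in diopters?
P = 1/f = 2.174 D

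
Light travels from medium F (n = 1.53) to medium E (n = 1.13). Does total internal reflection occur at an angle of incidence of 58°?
θc = arcsin(n₂/n₁) = 47.61°; 58° > θc, so yes — total internal reflection.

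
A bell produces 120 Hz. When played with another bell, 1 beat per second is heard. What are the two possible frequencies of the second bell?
f₂ = 120 ± 1 Hz → 121 Hz or 119 Hz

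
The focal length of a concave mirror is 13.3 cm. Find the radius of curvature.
R = 2|f| = 26.6 cm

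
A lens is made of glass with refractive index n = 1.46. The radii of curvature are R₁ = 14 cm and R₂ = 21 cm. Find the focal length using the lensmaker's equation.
1/f = (n − 1)(1/R₁ − 1/R₂) → f = 91.3 cm (converging lens)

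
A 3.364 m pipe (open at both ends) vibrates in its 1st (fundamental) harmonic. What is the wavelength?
λₙ = 2L/n = 6.728 m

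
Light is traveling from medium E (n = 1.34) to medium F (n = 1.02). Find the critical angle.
θc = arcsin(n₂/n₁) = 49.57°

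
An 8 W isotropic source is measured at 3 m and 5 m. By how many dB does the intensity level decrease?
Δβ = 20·log₁₀(r₂/r₁) = 4.437 dB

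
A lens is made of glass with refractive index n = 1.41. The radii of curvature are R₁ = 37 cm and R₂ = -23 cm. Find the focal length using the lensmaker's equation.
1/f = (n − 1)(1/R₁ − 1/R₂) → f = 34.59 cm (converging lens)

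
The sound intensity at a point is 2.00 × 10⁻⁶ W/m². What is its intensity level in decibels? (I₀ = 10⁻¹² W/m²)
β = 10·log₁₀(I/I₀) = 63.01 dB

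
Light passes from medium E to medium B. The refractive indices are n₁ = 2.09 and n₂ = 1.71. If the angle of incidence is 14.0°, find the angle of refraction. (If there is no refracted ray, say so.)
sin θ₂ = (n₁/n₂)·sin θ₁ = 0.2957 → θ₂ = 17.2°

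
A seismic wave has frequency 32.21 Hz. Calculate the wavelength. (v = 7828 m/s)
λ = v/f = 243 m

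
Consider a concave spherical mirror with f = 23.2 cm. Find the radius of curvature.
R = 2|f| = 46.4 cm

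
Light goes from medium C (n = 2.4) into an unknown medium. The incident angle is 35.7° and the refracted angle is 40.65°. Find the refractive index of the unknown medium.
n₂ = n₁·sin θ₁ / sin θ₂ = 2.15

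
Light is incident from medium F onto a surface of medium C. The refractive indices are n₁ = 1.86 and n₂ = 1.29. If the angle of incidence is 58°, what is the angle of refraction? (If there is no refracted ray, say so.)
sin θ₂ = (n₁/n₂)·sin θ₁ = 1.223 > 1, so there is no refracted ray — the light undergoes total internal reflection.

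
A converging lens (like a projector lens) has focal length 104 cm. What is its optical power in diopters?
P = 1/f = 0.9615 D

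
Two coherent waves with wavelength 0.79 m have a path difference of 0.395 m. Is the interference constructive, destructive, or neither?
destructive — path difference = 0.5λ, an odd multiple of λ/2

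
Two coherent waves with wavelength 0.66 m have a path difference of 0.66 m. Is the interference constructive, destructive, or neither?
constructive — path difference = 1λ, a whole number of wavelengths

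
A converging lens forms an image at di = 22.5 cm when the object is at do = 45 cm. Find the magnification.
M = −di/do = -0.5 (inverted image)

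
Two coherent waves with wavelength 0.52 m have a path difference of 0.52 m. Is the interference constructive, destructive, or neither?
constructive — path difference = 1λ, a whole number of wavelengths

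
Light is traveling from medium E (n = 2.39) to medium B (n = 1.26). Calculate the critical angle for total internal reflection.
θc = arcsin(n₂/n₁) = 31.82°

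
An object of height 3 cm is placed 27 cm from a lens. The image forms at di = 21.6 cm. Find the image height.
hi = (-di/do) × ho = -2.4 cm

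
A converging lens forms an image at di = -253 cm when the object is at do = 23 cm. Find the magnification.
M = −di/do = 11 (upright image)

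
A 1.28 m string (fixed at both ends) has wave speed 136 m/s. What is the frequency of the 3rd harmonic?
fₙ = nv/(2L) = 159.4 Hz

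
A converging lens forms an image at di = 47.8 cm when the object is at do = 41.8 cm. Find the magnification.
M = −di/do = -1.144 (inverted image)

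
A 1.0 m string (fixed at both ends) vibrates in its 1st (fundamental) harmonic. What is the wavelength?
λₙ = 2L/n = 2 m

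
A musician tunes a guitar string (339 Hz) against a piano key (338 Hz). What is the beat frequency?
1 Hz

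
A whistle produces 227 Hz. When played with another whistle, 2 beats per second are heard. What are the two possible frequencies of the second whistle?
f₂ = 227 ± 2 Hz → 229 Hz or 225 Hz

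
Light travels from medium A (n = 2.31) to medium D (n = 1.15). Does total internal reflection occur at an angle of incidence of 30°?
θc = arcsin(n₂/n₁) = 29.86°; 30° > θc, so yes — total internal reflection.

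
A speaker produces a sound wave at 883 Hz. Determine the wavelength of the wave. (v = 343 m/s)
λ = v/f = 0.3884 m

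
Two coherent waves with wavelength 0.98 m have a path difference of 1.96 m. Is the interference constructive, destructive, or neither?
constructive — path difference = 2λ, a whole number of wavelengths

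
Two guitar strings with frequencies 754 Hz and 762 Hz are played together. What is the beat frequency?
8 Hz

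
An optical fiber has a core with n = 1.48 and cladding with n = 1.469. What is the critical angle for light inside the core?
θc = arcsin(n_cladding/n_core) = 83.01°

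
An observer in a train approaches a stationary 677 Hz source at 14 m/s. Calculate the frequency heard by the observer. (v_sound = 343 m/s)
f_obs = f·(v + v_o)/v = 704.6 Hz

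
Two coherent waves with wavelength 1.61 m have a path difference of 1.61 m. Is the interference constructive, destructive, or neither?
constructive — path difference = 1λ, a whole number of wavelengths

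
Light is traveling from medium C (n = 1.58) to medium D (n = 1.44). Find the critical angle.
θc = arcsin(n₂/n₁) = 65.7°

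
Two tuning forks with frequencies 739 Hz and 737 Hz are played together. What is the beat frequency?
2 Hz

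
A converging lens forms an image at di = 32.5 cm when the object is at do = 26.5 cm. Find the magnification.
M = −di/do = -1.226 (inverted image)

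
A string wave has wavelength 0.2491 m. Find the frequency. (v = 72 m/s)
f = v/λ = 289 Hz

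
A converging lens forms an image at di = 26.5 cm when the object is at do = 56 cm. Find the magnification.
M = −di/do = -0.4732 (inverted image)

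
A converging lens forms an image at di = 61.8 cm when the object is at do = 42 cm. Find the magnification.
M = −di/do = -1.471 (inverted image)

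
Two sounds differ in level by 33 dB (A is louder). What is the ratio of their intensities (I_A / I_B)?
I_A/I_B = 10^(Δβ/10) = 1995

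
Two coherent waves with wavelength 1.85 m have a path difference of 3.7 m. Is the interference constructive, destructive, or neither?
constructive — path difference = 2λ, a whole number of wavelengths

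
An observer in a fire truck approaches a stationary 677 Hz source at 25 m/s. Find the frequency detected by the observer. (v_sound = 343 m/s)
f_obs = f·(v + v_o)/v = 726.3 Hz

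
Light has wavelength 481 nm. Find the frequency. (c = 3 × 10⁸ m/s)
f = c/λ = 6.237 × 10¹⁴ Hz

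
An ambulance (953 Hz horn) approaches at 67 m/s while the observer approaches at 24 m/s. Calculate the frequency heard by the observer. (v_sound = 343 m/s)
f_obs = f·(v + v_o)/(v − v_s) = 1267 Hz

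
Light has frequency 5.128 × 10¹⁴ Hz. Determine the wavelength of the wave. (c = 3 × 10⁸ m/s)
λ = c/f = 585 nm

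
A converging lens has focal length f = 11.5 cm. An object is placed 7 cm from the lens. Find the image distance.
1/di = 1/f − 1/do → di = -17.89 cm (virtual image)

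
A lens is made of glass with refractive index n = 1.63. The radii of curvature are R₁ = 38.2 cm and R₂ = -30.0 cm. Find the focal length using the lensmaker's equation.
1/f = (n − 1)(1/R₁ − 1/R₂) → f = 26.67 cm (converging lens)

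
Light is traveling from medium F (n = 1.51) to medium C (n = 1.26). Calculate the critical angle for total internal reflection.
θc = arcsin(n₂/n₁) = 56.56°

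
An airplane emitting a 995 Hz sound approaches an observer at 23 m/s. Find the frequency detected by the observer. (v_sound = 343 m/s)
f_obs = f·v/(v − v_s) = 1067 Hz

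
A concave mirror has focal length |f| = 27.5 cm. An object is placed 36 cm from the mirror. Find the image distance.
f = +27.5 cm (concave); 1/di = 1/f − 1/do → di = 116.5 cm (real image, in front of mirror)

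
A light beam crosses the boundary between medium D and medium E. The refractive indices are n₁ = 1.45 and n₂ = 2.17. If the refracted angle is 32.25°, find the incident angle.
sin θ₁ = (n₂/n₁)·sin θ₂ → θ₁ = 52.99°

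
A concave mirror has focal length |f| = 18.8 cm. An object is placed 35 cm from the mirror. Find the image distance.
f = +18.8 cm (concave); 1/di = 1/f − 1/do → di = 40.62 cm (real image, in front of mirror)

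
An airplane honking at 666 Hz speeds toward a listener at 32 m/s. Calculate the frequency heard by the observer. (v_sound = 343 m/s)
f_obs = f·v/(v − v_s) = 734.5 Hz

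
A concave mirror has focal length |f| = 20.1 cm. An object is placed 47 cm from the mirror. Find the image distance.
f = +20.1 cm (concave); 1/di = 1/f − 1/do → di = 35.12 cm (real image, in front of mirror)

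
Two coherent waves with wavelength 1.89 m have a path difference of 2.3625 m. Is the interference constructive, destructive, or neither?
neither (partial) — path difference = 1.25λ, neither a whole number of wavelengths nor an odd multiple of λ/2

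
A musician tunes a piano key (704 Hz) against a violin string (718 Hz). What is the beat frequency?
14 Hz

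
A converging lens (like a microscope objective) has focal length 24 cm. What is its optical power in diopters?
P = 1/f = 4.167 D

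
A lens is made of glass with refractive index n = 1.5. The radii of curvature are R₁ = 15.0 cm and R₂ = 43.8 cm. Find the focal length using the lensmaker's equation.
1/f = (n − 1)(1/R₁ − 1/R₂) → f = 45.62 cm (converging lens)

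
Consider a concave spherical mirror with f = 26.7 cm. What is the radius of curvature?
R = 2|f| = 53.4 cm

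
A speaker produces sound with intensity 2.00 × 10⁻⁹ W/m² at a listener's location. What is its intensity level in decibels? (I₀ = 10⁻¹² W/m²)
β = 10·log₁₀(I/I₀) = 33.01 dB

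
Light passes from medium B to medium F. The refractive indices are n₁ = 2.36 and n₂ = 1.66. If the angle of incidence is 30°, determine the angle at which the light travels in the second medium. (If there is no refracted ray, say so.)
sin θ₂ = (n₁/n₂)·sin θ₁ = 0.7108 → θ₂ = 45.3°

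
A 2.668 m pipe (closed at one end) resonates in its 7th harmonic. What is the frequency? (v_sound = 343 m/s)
fₙ = nv/(4L) = 225 Hz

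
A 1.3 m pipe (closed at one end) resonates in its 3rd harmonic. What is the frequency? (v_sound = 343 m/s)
fₙ = nv/(4L) = 197.9 Hz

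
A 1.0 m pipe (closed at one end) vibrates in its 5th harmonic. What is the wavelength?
λₙ = 4L/n = 0.8 m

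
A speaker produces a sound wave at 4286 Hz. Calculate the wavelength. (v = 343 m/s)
λ = v/f = 0.08003 m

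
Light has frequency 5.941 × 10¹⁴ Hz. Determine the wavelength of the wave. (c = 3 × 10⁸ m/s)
λ = c/f = 505 nm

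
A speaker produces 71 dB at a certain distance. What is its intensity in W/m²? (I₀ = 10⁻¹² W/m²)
I = I₀·10^(β/10) = 1.26 × 10⁻⁵ W/m²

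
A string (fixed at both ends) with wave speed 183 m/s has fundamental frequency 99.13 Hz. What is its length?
L = v/(2f₁) = 0.923 m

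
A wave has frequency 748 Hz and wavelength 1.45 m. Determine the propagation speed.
v = fλ = 1085 m/s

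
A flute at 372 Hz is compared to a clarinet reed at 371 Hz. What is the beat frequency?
1 Hz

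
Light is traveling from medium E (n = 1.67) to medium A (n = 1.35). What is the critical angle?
θc = arcsin(n₂/n₁) = 53.94°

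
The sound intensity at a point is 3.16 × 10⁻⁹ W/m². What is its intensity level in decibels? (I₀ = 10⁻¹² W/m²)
β = 10·log₁₀(I/I₀) = 35 dB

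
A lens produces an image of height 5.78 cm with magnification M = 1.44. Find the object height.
ho = |hi|/|M| = 4.014 cm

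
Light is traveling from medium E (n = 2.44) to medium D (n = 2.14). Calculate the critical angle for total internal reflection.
θc = arcsin(n₂/n₁) = 61.29°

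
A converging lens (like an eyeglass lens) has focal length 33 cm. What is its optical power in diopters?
P = 1/f = 3.03 D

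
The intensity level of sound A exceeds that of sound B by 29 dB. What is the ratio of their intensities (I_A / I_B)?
I_A/I_B = 10^(Δβ/10) = 794.3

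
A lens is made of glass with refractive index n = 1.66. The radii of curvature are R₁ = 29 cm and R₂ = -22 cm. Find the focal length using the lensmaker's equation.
1/f = (n − 1)(1/R₁ − 1/R₂) → f = 18.95 cm (converging lens)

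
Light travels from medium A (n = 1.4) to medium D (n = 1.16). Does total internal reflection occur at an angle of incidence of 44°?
θc = arcsin(n₂/n₁) = 55.95°; 44° < θc, so no — the ray refracts.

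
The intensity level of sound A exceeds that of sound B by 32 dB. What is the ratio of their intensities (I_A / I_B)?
I_A/I_B = 10^(Δβ/10) = 1585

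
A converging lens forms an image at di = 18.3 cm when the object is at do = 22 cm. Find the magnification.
M = −di/do = -0.8318 (inverted image)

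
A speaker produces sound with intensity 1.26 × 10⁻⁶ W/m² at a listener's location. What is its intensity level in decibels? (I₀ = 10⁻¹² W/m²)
β = 10·log₁₀(I/I₀) = 61 dB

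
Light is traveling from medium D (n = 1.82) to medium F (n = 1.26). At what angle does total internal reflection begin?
θc = arcsin(n₂/n₁) = 43.81°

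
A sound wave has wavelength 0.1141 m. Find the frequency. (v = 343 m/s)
f = v/λ = 3006 Hz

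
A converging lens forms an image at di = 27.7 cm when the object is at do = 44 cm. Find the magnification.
M = −di/do = -0.6295 (inverted image)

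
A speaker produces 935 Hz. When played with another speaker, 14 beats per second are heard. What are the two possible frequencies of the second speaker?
f₂ = 935 ± 14 Hz → 949 Hz or 921 Hz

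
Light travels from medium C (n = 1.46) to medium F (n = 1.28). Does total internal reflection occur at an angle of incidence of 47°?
θc = arcsin(n₂/n₁) = 61.25°; 47° < θc, so no — the ray refracts.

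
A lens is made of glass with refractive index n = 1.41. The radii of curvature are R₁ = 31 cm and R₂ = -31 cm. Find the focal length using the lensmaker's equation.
1/f = (n − 1)(1/R₁ − 1/R₂) → f = 37.8 cm (converging lens)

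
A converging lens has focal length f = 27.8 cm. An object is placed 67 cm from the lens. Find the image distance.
1/di = 1/f − 1/do → di = 47.52 cm (real image)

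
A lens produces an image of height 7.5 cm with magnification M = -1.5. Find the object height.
ho = |hi|/|M| = 5 cm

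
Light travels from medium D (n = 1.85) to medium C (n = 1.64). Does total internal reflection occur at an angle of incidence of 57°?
θc = arcsin(n₂/n₁) = 62.44°; 57° < θc, so no — the ray refracts.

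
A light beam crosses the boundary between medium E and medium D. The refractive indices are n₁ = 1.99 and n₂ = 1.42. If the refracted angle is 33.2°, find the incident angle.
sin θ₁ = (n₂/n₁)·sin θ₂ → θ₁ = 23°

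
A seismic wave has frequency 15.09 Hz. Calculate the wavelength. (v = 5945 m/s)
λ = v/f = 394 m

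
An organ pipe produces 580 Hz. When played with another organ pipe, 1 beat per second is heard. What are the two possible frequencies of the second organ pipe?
f₂ = 580 ± 1 Hz → 581 Hz or 579 Hz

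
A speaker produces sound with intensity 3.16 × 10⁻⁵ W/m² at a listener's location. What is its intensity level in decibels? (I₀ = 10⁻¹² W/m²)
β = 10·log₁₀(I/I₀) = 75 dB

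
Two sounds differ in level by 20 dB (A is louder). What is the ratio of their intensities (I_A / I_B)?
I_A/I_B = 10^(Δβ/10) = 100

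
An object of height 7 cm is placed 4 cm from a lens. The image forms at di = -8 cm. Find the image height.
hi = (-di/do) × ho = 14 cm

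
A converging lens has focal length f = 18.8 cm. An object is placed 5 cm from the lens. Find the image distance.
1/di = 1/f − 1/do → di = -6.812 cm (virtual image)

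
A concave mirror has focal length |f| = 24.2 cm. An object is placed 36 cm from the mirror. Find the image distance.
f = +24.2 cm (concave); 1/di = 1/f − 1/do → di = 73.83 cm (real image, in front of mirror)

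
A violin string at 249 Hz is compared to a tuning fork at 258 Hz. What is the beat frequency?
9 Hz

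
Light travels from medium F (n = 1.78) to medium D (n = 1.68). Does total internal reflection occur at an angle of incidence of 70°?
θc = arcsin(n₂/n₁) = 70.7°; 70° < θc, so no — the ray refracts.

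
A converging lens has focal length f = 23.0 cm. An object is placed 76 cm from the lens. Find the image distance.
1/di = 1/f − 1/do → di = 32.98 cm (real image)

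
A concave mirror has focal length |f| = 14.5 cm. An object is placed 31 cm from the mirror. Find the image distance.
f = +14.5 cm (concave); 1/di = 1/f − 1/do → di = 27.24 cm (real image, in front of mirror)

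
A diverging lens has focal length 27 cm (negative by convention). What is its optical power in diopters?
P = 1/f = -3.704 D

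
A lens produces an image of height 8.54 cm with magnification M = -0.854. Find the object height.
ho = |hi|/|M| = 10 cm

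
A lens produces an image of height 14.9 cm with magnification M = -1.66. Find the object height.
ho = |hi|/|M| = 8.976 cm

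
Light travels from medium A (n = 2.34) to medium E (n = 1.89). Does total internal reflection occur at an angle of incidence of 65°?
θc = arcsin(n₂/n₁) = 53.87°; 65° > θc, so yes — total internal reflection.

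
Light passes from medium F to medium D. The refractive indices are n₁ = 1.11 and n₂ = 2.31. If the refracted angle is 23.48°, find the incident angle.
sin θ₁ = (n₂/n₁)·sin θ₂ → θ₁ = 56.01°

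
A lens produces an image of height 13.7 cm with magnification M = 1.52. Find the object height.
ho = |hi|/|M| = 9.013 cm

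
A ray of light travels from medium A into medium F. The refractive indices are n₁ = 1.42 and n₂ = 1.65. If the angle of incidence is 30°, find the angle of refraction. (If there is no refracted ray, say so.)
sin θ₂ = (n₁/n₂)·sin θ₁ = 0.4303 → θ₂ = 25.49°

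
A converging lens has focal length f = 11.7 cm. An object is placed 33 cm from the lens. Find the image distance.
1/di = 1/f − 1/do → di = 18.13 cm (real image)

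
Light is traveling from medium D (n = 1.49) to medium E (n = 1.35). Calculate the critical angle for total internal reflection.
θc = arcsin(n₂/n₁) = 64.96°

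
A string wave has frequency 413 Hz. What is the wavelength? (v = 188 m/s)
λ = v/f = 0.4552 m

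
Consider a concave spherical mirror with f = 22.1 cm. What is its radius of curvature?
R = 2|f| = 44.2 cm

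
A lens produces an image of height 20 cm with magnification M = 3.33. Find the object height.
ho = |hi|/|M| = 6.006 cm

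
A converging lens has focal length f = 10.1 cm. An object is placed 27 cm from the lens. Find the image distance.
1/di = 1/f − 1/do → di = 16.14 cm (real image)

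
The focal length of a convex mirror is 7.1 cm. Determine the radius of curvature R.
R = 2|f| = 14.2 cm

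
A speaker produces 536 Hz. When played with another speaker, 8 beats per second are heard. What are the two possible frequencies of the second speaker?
f₂ = 536 ± 8 Hz → 544 Hz or 528 Hz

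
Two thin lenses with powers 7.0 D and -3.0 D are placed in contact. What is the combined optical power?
P_total = P₁ + P₂ = 4.0 D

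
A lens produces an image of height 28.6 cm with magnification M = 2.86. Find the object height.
ho = |hi|/|M| = 10 cm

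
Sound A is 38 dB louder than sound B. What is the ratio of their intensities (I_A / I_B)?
I_A/I_B = 10^(Δβ/10) = 6310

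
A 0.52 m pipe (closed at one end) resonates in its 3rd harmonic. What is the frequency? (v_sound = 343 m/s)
fₙ = nv/(4L) = 494.7 Hz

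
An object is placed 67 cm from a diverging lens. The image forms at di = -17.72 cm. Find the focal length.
1/f = 1/do + 1/di → f = -24.09 cm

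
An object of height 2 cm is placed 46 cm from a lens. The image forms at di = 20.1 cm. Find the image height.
hi = (-di/do) × ho = -0.8739 cm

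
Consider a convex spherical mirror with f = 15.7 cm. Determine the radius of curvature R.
R = 2|f| = 31.4 cm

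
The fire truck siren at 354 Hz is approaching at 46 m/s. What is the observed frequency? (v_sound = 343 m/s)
f_obs = f·v/(v − v_s) = 408.8 Hz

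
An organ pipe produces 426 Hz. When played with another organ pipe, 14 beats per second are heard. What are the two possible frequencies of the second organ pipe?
f₂ = 426 ± 14 Hz → 440 Hz or 412 Hz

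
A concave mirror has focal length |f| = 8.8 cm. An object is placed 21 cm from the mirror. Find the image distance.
f = +8.8 cm (concave); 1/di = 1/f − 1/do → di = 15.15 cm (real image, in front of mirror)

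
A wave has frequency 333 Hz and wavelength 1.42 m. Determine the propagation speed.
v = fλ = 472.9 m/s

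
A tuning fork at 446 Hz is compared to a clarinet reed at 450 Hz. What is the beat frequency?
4 Hz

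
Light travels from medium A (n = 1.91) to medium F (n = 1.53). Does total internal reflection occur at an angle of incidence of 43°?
θc = arcsin(n₂/n₁) = 53.23°; 43° < θc, so no — the ray refracts.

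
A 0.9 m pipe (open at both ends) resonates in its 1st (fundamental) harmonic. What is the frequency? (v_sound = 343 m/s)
fₙ = nv/(2L) = 190.6 Hz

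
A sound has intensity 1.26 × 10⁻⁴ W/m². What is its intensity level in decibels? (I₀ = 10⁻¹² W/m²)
β = 10·log₁₀(I/I₀) = 81 dB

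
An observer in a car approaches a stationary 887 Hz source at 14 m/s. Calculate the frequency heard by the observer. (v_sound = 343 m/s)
f_obs = f·(v + v_o)/v = 923.2 Hz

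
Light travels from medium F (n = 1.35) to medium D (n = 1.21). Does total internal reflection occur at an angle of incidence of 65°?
θc = arcsin(n₂/n₁) = 63.68°; 65° > θc, so yes — total internal reflection.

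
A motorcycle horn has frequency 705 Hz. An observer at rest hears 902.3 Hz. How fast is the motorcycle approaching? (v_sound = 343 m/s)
v_s = v·(1 − f/f_obs) = 75 m/s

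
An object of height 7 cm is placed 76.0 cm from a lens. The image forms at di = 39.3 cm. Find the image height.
hi = (-di/do) × ho = -3.62 cm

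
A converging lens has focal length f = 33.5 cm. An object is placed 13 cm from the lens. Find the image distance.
1/di = 1/f − 1/do → di = -21.24 cm (virtual image)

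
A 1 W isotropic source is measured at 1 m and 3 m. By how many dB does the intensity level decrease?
Δβ = 20·log₁₀(r₂/r₁) = 9.542 dB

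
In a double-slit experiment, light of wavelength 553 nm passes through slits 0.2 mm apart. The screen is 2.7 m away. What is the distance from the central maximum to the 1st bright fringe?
y = mλL/d = 7.466 mm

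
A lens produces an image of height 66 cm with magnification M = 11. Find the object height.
ho = |hi|/|M| = 6 cm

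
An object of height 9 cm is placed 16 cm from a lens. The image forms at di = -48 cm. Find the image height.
hi = (-di/do) × ho = 27 cm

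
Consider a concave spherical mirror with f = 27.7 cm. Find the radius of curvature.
R = 2|f| = 55.4 cm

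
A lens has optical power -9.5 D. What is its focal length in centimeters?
f = 1/P = -10.53 cm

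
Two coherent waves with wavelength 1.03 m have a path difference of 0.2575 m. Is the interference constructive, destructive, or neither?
neither (partial) — path difference = 0.25λ, neither a whole number of wavelengths nor an odd multiple of λ/2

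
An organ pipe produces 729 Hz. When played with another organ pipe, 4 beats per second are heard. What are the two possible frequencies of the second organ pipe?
f₂ = 729 ± 4 Hz → 733 Hz or 725 Hz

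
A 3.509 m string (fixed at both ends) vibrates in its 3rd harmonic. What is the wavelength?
λₙ = 2L/n = 2.339 m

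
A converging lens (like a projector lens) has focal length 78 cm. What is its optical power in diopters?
P = 1/f = 1.282 D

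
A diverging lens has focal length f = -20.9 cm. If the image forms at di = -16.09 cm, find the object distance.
1/do = 1/f − 1/di → do = 69.91 cm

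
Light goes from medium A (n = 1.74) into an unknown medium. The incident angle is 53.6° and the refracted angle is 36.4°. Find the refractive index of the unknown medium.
n₂ = n₁·sin θ₁ / sin θ₂ = 2.36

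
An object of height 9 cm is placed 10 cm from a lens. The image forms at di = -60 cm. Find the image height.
hi = (-di/do) × ho = 54 cm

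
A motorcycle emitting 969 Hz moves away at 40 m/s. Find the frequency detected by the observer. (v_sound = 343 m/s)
f_obs = f·v/(v + v_s) = 867.8 Hz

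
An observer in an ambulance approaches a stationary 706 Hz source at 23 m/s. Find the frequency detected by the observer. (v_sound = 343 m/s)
f_obs = f·(v + v_o)/v = 753.3 Hz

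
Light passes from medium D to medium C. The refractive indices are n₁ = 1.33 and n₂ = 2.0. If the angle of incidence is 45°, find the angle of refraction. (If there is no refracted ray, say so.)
sin θ₂ = (n₁/n₂)·sin θ₁ = 0.4702 → θ₂ = 28.05°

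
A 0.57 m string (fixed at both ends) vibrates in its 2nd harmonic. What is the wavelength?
λₙ = 2L/n = 0.57 m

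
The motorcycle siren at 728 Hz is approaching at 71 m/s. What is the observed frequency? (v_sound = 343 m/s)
f_obs = f·v/(v − v_s) = 918 Hz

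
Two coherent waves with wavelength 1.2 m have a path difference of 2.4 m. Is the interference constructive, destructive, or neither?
constructive — path difference = 2λ, a whole number of wavelengths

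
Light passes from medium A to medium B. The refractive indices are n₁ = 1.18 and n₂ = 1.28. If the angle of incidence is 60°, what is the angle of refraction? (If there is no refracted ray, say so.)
sin θ₂ = (n₁/n₂)·sin θ₁ = 0.7984 → θ₂ = 52.97°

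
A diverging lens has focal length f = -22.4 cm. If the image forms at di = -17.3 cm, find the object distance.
1/do = 1/f − 1/di → do = 75.98 cm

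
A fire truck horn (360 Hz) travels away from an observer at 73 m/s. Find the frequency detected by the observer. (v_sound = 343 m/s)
f_obs = f·v/(v + v_s) = 296.8 Hz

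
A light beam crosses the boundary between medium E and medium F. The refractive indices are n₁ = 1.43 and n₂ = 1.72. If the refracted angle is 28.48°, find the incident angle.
sin θ₁ = (n₂/n₁)·sin θ₂ → θ₁ = 35°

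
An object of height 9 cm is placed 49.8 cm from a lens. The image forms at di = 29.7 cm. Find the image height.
hi = (-di/do) × ho = -5.367 cm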